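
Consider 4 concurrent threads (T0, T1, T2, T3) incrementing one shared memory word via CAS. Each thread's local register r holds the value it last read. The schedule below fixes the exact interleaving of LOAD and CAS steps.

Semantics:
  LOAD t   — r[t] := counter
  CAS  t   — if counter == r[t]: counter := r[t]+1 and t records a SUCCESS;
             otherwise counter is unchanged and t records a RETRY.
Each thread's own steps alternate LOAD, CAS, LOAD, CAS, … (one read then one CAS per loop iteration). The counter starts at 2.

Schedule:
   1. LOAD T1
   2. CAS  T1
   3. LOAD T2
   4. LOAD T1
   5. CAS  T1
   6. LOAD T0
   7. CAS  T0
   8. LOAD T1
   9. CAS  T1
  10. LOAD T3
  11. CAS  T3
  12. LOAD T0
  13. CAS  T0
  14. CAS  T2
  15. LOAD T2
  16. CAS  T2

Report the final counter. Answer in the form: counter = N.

counter = 9

step 1: T1 LOAD ⇒ load; ctr=2 reg=2
step 2: T1 CAS ⇒ ok; ctr=3 reg=2
step 3: T2 LOAD ⇒ load; ctr=3 reg=3
step 4: T1 LOAD ⇒ load; ctr=3 reg=3
step 5: T1 CAS ⇒ ok; ctr=4 reg=3
step 6: T0 LOAD ⇒ load; ctr=4 reg=4
step 7: T0 CAS ⇒ ok; ctr=5 reg=4
step 8: T1 LOAD ⇒ load; ctr=5 reg=5
step 9: T1 CAS ⇒ ok; ctr=6 reg=5
step 10: T3 LOAD ⇒ load; ctr=6 reg=6
step 11: T3 CAS ⇒ ok; ctr=7 reg=6
step 12: T0 LOAD ⇒ load; ctr=7 reg=7
step 13: T0 CAS ⇒ ok; ctr=8 reg=7
step 14: T2 CAS ⇒ retry; ctr=8 reg=3
step 15: T2 LOAD ⇒ load; ctr=8 reg=8
step 16: T2 CAS ⇒ ok; ctr=9 reg=8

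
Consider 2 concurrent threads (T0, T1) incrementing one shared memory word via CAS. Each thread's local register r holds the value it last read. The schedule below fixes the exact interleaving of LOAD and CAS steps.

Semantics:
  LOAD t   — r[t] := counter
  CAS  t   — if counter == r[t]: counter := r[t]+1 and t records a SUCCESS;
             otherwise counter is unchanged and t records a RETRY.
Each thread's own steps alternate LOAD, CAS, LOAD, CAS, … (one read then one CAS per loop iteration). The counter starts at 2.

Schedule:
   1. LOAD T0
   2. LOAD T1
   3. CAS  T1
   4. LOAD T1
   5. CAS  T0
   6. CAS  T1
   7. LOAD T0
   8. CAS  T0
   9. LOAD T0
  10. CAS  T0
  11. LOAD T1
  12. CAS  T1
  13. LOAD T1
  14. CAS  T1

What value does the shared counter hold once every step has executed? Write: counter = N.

counter = 8

1. LOAD T0 → mem=2 r[T0]=2 [LOAD]
2. LOAD T1 → mem=2 r[T1]=2 [LOAD]
3. CAS T1 → mem=3 r[T1]=2 [OK]
4. LOAD T1 → mem=3 r[T1]=3 [LOAD]
5. CAS T0 → mem=3 r[T0]=2 [RETRY]
6. CAS T1 → mem=4 r[T1]=3 [OK]
7. LOAD T0 → mem=4 r[T0]=4 [LOAD]
8. CAS T0 → mem=5 r[T0]=4 [OK]
9. LOAD T0 → mem=5 r[T0]=5 [LOAD]
10. CAS T0 → mem=6 r[T0]=5 [OK]
11. LOAD T1 → mem=6 r[T1]=6 [LOAD]
12. CAS T1 → mem=7 r[T1]=6 [OK]
13. LOAD T1 → mem=7 r[T1]=7 [LOAD]
14. CAS T1 → mem=8 r[T1]=7 [OK]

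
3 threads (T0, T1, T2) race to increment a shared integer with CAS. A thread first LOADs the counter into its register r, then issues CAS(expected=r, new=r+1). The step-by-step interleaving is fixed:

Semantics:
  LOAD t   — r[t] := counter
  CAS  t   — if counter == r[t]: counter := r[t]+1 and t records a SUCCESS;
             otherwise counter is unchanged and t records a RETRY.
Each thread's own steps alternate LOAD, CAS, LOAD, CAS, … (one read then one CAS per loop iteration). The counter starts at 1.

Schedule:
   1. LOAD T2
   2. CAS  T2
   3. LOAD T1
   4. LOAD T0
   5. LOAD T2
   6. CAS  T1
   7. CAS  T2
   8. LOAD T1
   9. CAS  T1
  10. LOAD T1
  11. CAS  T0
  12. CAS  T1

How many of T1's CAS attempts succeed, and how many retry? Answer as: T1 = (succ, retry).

#1 T2 reads 1
#2 T2 CAS(1→2) writes; counter now 2
#3 T1 reads 2
#4 T0 reads 2
#5 T2 reads 2
#6 T1 CAS(2→3) writes; counter now 3
#7 T2 CAS(2→3) fails; counter now 3
#8 T1 reads 3
#9 T1 CAS(3→4) writes; counter now 4
#10 T1 reads 4
#11 T0 CAS(2→3) fails; counter now 4
#12 T1 CAS(4→5) writes; counter now 5

T1 = (3, 0)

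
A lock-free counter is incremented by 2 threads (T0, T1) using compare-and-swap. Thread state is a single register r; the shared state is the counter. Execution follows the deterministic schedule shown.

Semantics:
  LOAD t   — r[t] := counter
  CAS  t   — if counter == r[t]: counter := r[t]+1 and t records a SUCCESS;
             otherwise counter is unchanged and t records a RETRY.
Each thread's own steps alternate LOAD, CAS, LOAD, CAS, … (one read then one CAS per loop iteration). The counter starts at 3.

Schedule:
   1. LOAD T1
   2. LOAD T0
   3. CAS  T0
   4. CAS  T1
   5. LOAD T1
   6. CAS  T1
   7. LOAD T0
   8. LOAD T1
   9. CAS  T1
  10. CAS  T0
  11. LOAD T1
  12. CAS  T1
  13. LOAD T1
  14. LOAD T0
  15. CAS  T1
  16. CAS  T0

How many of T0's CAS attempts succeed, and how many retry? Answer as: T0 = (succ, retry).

T0 = (1, 2)

   1) LOAD T1:  M=3  r_T1=3
   2) LOAD T0:  M=3  r_T0=3
   3) CAS  T0:  M=4  r_T0=3 ✓
   4) CAS  T1:  M=4  r_T1=3 ✗
   5) LOAD T1:  M=4  r_T1=4
   6) CAS  T1:  M=5  r_T1=4 ✓
   7) LOAD T0:  M=5  r_T0=5
   8) LOAD T1:  M=5  r_T1=5
   9) CAS  T1:  M=6  r_T1=5 ✓
  10) CAS  T0:  M=6  r_T0=5 ✗
  11) LOAD T1:  M=6  r_T1=6
  12) CAS  T1:  M=7  r_T1=6 ✓
  13) LOAD T1:  M=7  r_T1=7
  14) LOAD T0:  M=7  r_T0=7
  15) CAS  T1:  M=8  r_T1=7 ✓
  16) CAS  T0:  M=8  r_T0=7 ✗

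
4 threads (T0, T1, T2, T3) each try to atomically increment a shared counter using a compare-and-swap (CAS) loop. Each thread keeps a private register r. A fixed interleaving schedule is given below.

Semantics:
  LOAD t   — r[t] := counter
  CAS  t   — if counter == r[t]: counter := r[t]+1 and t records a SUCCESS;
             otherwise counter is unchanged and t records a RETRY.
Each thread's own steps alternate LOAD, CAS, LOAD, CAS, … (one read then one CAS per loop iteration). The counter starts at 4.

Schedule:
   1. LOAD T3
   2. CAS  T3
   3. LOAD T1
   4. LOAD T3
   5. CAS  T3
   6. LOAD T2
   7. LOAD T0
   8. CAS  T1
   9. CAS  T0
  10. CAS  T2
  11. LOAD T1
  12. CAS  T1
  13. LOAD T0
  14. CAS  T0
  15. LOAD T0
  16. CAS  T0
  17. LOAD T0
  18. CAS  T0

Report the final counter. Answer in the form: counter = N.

counter = 11

1. LOAD T3 → mem=4 r[T3]=4 [LOAD]
2. CAS T3 → mem=5 r[T3]=4 [OK]
3. LOAD T1 → mem=5 r[T1]=5 [LOAD]
4. LOAD T3 → mem=5 r[T3]=5 [LOAD]
5. CAS T3 → mem=6 r[T3]=5 [OK]
6. LOAD T2 → mem=6 r[T2]=6 [LOAD]
7. LOAD T0 → mem=6 r[T0]=6 [LOAD]
8. CAS T1 → mem=6 r[T1]=5 [RETRY]
9. CAS T0 → mem=7 r[T0]=6 [OK]
10. CAS T2 → mem=7 r[T2]=6 [RETRY]
11. LOAD T1 → mem=7 r[T1]=7 [LOAD]
12. CAS T1 → mem=8 r[T1]=7 [OK]
13. LOAD T0 → mem=8 r[T0]=8 [LOAD]
14. CAS T0 → mem=9 r[T0]=8 [OK]
15. LOAD T0 → mem=9 r[T0]=9 [LOAD]
16. CAS T0 → mem=10 r[T0]=9 [OK]
17. LOAD T0 → mem=10 r[T0]=10 [LOAD]
18. CAS T0 → mem=11 r[T0]=10 [OK]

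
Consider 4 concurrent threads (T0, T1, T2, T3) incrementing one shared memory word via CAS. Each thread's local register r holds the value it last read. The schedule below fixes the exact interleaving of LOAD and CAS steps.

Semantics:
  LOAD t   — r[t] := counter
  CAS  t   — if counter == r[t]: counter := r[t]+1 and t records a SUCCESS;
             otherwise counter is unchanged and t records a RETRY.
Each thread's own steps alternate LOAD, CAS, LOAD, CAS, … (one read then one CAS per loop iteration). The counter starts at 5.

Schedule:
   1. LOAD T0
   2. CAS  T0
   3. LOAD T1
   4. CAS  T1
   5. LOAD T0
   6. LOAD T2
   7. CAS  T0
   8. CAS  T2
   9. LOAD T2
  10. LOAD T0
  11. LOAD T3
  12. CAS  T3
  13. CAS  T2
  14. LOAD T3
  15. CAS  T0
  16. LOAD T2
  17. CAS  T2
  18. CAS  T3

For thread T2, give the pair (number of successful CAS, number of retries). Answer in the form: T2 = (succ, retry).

T2 = (1, 2)

[1] T0.load  rd  (counter 5, T0.r 5)
[2] T0.cas  hit  (counter 6, T0.r 5)
[3] T1.load  rd  (counter 6, T1.r 6)
[4] T1.cas  hit  (counter 7, T1.r 6)
[5] T0.load  rd  (counter 7, T0.r 7)
[6] T2.load  rd  (counter 7, T2.r 7)
[7] T0.cas  hit  (counter 8, T0.r 7)
[8] T2.cas  miss  (counter 8, T2.r 7)
[9] T2.load  rd  (counter 8, T2.r 8)
[10] T0.load  rd  (counter 8, T0.r 8)
[11] T3.load  rd  (counter 8, T3.r 8)
[12] T3.cas  hit  (counter 9, T3.r 8)
[13] T2.cas  miss  (counter 9, T2.r 8)
[14] T3.load  rd  (counter 9, T3.r 9)
[15] T0.cas  miss  (counter 9, T0.r 8)
[16] T2.load  rd  (counter 9, T2.r 9)
[17] T2.cas  hit  (counter 10, T2.r 9)
[18] T3.cas  miss  (counter 10, T3.r 9)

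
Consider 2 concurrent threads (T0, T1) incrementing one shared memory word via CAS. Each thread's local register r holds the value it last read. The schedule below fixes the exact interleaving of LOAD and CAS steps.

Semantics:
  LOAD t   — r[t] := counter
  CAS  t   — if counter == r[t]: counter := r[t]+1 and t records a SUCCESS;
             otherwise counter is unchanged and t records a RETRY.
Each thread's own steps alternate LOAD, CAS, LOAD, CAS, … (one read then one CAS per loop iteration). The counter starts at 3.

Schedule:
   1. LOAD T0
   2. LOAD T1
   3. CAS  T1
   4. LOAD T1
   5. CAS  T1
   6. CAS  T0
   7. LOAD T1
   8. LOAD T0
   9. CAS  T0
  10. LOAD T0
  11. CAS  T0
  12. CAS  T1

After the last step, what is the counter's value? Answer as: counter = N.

   1) LOAD T0:  M=3  r_T0=3
   2) LOAD T1:  M=3  r_T1=3
   3) CAS  T1:  M=4  r_T1=3 ✓
   4) LOAD T1:  M=4  r_T1=4
   5) CAS  T1:  M=5  r_T1=4 ✓
   6) CAS  T0:  M=5  r_T0=3 ✗
   7) LOAD T1:  M=5  r_T1=5
   8) LOAD T0:  M=5  r_T0=5
   9) CAS  T0:  M=6  r_T0=5 ✓
  10) LOAD T0:  M=6  r_T0=6
  11) CAS  T0:  M=7  r_T0=6 ✓
  12) CAS  T1:  M=7  r_T1=5 ✗

counter = 7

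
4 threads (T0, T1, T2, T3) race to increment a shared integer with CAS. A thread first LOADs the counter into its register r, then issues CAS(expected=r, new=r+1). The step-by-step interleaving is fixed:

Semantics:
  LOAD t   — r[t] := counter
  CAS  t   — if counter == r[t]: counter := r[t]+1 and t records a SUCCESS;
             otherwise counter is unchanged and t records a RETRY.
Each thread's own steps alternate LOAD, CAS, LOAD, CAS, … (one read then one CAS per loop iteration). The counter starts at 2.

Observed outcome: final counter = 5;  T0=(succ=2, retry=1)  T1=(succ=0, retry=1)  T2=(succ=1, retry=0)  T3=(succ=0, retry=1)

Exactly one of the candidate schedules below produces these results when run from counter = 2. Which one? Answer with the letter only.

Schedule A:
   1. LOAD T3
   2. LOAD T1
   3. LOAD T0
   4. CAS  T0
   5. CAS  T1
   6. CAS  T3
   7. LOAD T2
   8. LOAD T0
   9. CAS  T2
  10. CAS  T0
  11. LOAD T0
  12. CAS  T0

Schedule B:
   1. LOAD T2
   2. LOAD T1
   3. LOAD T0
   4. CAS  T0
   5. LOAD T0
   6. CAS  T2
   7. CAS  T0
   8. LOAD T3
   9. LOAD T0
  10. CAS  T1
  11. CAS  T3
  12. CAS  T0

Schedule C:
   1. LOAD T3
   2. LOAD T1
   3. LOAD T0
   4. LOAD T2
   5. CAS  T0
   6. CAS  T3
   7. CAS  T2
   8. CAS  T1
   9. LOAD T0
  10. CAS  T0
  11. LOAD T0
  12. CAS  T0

A

Simulating candidate A:
T3 LOAD — after: cnt=2, r=2 — load
T1 LOAD — after: cnt=2, r=2 — load
T0 LOAD — after: cnt=2, r=2 — load
T0 CAS — after: cnt=3, r=2 — ok
T1 CAS — after: cnt=3, r=2 — retry
T3 CAS — after: cnt=3, r=2 — retry
T2 LOAD — after: cnt=3, r=3 — load
T0 LOAD — after: cnt=3, r=3 — load
T2 CAS — after: cnt=4, r=3 — ok
T0 CAS — after: cnt=4, r=3 — retry
T0 LOAD — after: cnt=4, r=4 — load
T0 CAS — after: cnt=5, r=4 — ok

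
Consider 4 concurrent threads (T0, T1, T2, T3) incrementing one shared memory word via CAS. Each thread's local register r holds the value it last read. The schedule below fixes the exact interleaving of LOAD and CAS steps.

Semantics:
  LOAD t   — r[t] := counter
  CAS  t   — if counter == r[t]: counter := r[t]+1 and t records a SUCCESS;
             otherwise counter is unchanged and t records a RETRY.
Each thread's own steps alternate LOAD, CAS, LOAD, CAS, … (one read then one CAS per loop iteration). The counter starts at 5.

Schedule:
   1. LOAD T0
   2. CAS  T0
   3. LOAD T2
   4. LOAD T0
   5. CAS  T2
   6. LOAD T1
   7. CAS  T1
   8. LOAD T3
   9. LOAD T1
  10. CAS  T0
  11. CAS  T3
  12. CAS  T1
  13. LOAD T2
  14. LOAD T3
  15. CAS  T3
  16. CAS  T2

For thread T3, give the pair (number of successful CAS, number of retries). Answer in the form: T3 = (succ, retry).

T0 LOAD — after: cnt=5, r=5 — load
T0 CAS — after: cnt=6, r=5 — ok
T2 LOAD — after: cnt=6, r=6 — load
T0 LOAD — after: cnt=6, r=6 — load
T2 CAS — after: cnt=7, r=6 — ok
T1 LOAD — after: cnt=7, r=7 — load
T1 CAS — after: cnt=8, r=7 — ok
T3 LOAD — after: cnt=8, r=8 — load
T1 LOAD — after: cnt=8, r=8 — load
T0 CAS — after: cnt=8, r=6 — retry
T3 CAS — after: cnt=9, r=8 — ok
T1 CAS — after: cnt=9, r=8 — retry
T2 LOAD — after: cnt=9, r=9 — load
T3 LOAD — after: cnt=9, r=9 — load
T3 CAS — after: cnt=10, r=9 — ok
T2 CAS — after: cnt=10, r=9 — retry

T3 = (2, 0)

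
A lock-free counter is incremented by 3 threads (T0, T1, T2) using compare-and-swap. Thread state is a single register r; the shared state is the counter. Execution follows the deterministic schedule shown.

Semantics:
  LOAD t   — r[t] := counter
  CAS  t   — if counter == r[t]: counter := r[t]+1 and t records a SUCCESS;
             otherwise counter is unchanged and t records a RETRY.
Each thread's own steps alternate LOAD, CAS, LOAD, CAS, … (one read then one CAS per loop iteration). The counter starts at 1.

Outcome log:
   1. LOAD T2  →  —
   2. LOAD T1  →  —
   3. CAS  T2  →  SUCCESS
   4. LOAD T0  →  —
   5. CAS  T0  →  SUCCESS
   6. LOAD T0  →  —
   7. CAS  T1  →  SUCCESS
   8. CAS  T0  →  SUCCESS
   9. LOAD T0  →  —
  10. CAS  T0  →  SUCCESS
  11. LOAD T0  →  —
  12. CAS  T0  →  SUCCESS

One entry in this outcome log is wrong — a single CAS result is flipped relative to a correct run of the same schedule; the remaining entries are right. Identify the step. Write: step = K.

Reference trace:
[1] T2.load  rd  (counter 1, T2.r 1)
[2] T1.load  rd  (counter 1, T1.r 1)
[3] T2.cas  hit  (counter 2, T2.r 1)
[4] T0.load  rd  (counter 2, T0.r 2)
[5] T0.cas  hit  (counter 3, T0.r 2)
[6] T0.load  rd  (counter 3, T0.r 3)
[7] T1.cas  miss  (counter 3, T1.r 1)
[8] T0.cas  hit  (counter 4, T0.r 3)
[9] T0.load  rd  (counter 4, T0.r 4)
[10] T0.cas  hit  (counter 5, T0.r 4)
[11] T0.load  rd  (counter 5, T0.r 5)
[12] T0.cas  hit  (counter 6, T0.r 5)
Flip is step 7.

step = 7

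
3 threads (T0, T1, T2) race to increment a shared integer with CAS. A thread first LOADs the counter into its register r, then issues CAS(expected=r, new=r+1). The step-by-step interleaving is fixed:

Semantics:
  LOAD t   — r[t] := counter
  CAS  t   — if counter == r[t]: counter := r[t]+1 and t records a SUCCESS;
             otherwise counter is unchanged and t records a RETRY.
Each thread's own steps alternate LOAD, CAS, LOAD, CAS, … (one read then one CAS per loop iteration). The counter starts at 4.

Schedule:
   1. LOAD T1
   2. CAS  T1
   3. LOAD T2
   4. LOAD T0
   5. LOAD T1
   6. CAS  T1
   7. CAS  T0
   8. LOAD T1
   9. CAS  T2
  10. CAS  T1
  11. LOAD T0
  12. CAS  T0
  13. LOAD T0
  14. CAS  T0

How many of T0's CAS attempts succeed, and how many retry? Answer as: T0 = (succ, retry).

T1 LOAD — after: cnt=4, r=4 — load
T1 CAS — after: cnt=5, r=4 — ok
T2 LOAD — after: cnt=5, r=5 — load
T0 LOAD — after: cnt=5, r=5 — load
T1 LOAD — after: cnt=5, r=5 — load
T1 CAS — after: cnt=6, r=5 — ok
T0 CAS — after: cnt=6, r=5 — retry
T1 LOAD — after: cnt=6, r=6 — load
T2 CAS — after: cnt=6, r=5 — retry
T1 CAS — after: cnt=7, r=6 — ok
T0 LOAD — after: cnt=7, r=7 — load
T0 CAS — after: cnt=8, r=7 — ok
T0 LOAD — after: cnt=8, r=8 — load
T0 CAS — after: cnt=9, r=8 — ok

T0 = (2, 1)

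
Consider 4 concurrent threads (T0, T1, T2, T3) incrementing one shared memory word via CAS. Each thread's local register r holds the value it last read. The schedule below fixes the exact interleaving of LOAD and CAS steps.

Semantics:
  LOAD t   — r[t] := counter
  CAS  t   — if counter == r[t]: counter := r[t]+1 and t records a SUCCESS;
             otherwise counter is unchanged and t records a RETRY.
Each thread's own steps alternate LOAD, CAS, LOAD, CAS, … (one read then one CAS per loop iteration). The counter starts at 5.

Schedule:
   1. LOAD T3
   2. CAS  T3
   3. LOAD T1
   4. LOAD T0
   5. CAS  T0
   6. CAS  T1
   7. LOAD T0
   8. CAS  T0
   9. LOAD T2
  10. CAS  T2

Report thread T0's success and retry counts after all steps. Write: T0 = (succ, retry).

T0 = (2, 0)

[1] T3.load  rd  (counter 5, T3.r 5)
[2] T3.cas  hit  (counter 6, T3.r 5)
[3] T1.load  rd  (counter 6, T1.r 6)
[4] T0.load  rd  (counter 6, T0.r 6)
[5] T0.cas  hit  (counter 7, T0.r 6)
[6] T1.cas  miss  (counter 7, T1.r 6)
[7] T0.load  rd  (counter 7, T0.r 7)
[8] T0.cas  hit  (counter 8, T0.r 7)
[9] T2.load  rd  (counter 8, T2.r 8)
[10] T2.cas  hit  (counter 9, T2.r 8)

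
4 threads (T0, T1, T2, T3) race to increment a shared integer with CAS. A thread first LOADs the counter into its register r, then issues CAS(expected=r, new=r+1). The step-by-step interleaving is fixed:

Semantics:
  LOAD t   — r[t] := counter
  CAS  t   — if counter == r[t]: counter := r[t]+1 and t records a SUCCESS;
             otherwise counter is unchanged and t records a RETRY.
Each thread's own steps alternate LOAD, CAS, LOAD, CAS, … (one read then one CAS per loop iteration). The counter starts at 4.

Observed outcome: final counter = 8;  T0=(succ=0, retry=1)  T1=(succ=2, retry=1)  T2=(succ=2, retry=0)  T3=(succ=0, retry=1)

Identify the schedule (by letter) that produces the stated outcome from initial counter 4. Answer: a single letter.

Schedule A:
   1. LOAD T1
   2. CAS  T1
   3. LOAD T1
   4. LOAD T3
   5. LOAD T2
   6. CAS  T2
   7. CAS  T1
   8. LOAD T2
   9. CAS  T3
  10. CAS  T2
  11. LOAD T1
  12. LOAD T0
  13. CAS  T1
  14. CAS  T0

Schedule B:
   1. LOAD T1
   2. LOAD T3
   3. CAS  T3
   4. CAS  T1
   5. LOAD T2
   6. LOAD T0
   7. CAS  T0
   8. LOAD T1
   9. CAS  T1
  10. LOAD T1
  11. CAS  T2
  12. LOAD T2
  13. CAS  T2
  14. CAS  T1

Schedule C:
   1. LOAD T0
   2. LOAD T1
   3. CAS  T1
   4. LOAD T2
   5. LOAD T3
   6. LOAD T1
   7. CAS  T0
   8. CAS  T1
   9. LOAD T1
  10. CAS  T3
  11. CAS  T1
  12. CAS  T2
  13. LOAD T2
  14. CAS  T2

Run A:
step 1: T1 LOAD ⇒ load; ctr=4 reg=4
step 2: T1 CAS ⇒ ok; ctr=5 reg=4
step 3: T1 LOAD ⇒ load; ctr=5 reg=5
step 4: T3 LOAD ⇒ load; ctr=5 reg=5
step 5: T2 LOAD ⇒ load; ctr=5 reg=5
step 6: T2 CAS ⇒ ok; ctr=6 reg=5
step 7: T1 CAS ⇒ retry; ctr=6 reg=5
step 8: T2 LOAD ⇒ load; ctr=6 reg=6
step 9: T3 CAS ⇒ retry; ctr=6 reg=5
step 10: T2 CAS ⇒ ok; ctr=7 reg=6
step 11: T1 LOAD ⇒ load; ctr=7 reg=7
step 12: T0 LOAD ⇒ load; ctr=7 reg=7
step 13: T1 CAS ⇒ ok; ctr=8 reg=7
step 14: T0 CAS ⇒ retry; ctr=8 reg=7

A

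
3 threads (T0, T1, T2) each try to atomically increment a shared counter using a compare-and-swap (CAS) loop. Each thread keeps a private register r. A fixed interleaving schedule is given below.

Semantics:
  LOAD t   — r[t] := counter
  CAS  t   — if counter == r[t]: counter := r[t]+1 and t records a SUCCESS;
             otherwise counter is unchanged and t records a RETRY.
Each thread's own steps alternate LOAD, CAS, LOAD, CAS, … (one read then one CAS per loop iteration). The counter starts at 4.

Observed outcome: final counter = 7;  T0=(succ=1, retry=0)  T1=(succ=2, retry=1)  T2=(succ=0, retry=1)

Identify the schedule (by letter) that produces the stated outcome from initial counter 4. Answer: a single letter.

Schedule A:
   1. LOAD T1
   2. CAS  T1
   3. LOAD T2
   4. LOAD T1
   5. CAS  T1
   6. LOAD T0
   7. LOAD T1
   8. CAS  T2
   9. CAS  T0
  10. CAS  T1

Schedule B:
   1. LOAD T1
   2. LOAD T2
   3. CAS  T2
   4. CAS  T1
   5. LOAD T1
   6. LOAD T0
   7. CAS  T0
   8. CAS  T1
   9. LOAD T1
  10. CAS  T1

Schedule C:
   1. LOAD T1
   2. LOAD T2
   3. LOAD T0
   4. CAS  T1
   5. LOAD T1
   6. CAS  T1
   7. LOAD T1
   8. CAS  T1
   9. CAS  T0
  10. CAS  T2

Run A:
   1) LOAD T1:  M=4  r_T1=4
   2) CAS  T1:  M=5  r_T1=4 ✓
   3) LOAD T2:  M=5  r_T2=5
   4) LOAD T1:  M=5  r_T1=5
   5) CAS  T1:  M=6  r_T1=5 ✓
   6) LOAD T0:  M=6  r_T0=6
   7) LOAD T1:  M=6  r_T1=6
   8) CAS  T2:  M=6  r_T2=5 ✗
   9) CAS  T0:  M=7  r_T0=6 ✓
  10) CAS  T1:  M=7  r_T1=6 ✗

A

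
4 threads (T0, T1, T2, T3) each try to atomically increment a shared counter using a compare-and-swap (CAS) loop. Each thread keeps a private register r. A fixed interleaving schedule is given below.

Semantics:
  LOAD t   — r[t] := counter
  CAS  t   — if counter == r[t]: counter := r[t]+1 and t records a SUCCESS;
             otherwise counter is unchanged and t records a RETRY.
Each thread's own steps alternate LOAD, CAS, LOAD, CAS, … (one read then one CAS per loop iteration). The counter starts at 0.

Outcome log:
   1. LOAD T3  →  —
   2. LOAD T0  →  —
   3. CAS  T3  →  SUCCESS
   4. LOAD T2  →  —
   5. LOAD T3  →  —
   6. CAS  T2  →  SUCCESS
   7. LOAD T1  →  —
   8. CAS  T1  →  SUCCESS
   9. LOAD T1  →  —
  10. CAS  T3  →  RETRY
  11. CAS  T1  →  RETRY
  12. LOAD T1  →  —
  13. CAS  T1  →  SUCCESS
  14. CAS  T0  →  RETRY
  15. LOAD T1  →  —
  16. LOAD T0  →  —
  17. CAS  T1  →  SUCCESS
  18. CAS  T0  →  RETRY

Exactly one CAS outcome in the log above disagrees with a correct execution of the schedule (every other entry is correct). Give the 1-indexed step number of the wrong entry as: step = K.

step = 11

Correct run:
#1 T3 reads 0
#2 T0 reads 0
#3 T3 CAS(0→1) writes; counter now 1
#4 T2 reads 1
#5 T3 reads 1
#6 T2 CAS(1→2) writes; counter now 2
#7 T1 reads 2
#8 T1 CAS(2→3) writes; counter now 3
#9 T1 reads 3
#10 T3 CAS(1→2) fails; counter now 3
#11 T1 CAS(3→4) writes; counter now 4
#12 T1 reads 4
#13 T1 CAS(4→5) writes; counter now 5
#14 T0 CAS(0→1) fails; counter now 5
#15 T1 reads 5
#16 T0 reads 5
#17 T1 CAS(5→6) writes; counter now 6
#18 T0 CAS(5→6) fails; counter now 6
Log disagrees first at step 11.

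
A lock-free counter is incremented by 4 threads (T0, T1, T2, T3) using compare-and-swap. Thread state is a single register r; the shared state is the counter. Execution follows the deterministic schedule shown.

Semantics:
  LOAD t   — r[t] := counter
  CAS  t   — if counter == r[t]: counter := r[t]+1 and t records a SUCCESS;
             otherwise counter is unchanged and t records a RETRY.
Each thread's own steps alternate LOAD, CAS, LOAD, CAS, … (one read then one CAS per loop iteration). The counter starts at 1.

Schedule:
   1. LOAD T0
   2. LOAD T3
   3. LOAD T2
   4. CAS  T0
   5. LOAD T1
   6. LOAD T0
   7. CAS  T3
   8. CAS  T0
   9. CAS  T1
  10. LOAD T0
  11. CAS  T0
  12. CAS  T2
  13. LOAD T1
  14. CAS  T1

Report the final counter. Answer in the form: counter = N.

counter = 5

step 1: T0 LOAD ⇒ load; ctr=1 reg=1
step 2: T3 LOAD ⇒ load; ctr=1 reg=1
step 3: T2 LOAD ⇒ load; ctr=1 reg=1
step 4: T0 CAS ⇒ ok; ctr=2 reg=1
step 5: T1 LOAD ⇒ load; ctr=2 reg=2
step 6: T0 LOAD ⇒ load; ctr=2 reg=2
step 7: T3 CAS ⇒ retry; ctr=2 reg=1
step 8: T0 CAS ⇒ ok; ctr=3 reg=2
step 9: T1 CAS ⇒ retry; ctr=3 reg=2
step 10: T0 LOAD ⇒ load; ctr=3 reg=3
step 11: T0 CAS ⇒ ok; ctr=4 reg=3
step 12: T2 CAS ⇒ retry; ctr=4 reg=1
step 13: T1 LOAD ⇒ load; ctr=4 reg=4
step 14: T1 CAS ⇒ ok; ctr=5 reg=4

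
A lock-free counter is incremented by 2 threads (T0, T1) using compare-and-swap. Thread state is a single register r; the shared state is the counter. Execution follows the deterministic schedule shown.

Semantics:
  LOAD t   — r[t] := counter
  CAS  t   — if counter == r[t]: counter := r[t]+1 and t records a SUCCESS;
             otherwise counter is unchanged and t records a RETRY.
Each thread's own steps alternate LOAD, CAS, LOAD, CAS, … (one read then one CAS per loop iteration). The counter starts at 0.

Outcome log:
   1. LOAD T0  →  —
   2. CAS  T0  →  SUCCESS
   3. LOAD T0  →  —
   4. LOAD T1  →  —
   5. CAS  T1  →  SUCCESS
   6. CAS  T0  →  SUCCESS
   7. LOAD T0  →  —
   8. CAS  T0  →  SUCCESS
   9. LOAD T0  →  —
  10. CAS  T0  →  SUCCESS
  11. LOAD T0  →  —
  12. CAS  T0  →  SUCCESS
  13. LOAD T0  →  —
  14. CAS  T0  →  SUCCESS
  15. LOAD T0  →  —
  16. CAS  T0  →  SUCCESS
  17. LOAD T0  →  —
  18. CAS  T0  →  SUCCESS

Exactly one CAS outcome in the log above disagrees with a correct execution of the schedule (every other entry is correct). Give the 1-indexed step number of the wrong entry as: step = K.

Correct run:
1. LOAD T0 → mem=0 r[T0]=0 [LOAD]
2. CAS T0 → mem=1 r[T0]=0 [OK]
3. LOAD T0 → mem=1 r[T0]=1 [LOAD]
4. LOAD T1 → mem=1 r[T1]=1 [LOAD]
5. CAS T1 → mem=2 r[T1]=1 [OK]
6. CAS T0 → mem=2 r[T0]=1 [RETRY]
7. LOAD T0 → mem=2 r[T0]=2 [LOAD]
8. CAS T0 → mem=3 r[T0]=2 [OK]
9. LOAD T0 → mem=3 r[T0]=3 [LOAD]
10. CAS T0 → mem=4 r[T0]=3 [OK]
11. LOAD T0 → mem=4 r[T0]=4 [LOAD]
12. CAS T0 → mem=5 r[T0]=4 [OK]
13. LOAD T0 → mem=5 r[T0]=5 [LOAD]
14. CAS T0 → mem=6 r[T0]=5 [OK]
15. LOAD T0 → mem=6 r[T0]=6 [LOAD]
16. CAS T0 → mem=7 r[T0]=6 [OK]
17. LOAD T0 → mem=7 r[T0]=7 [LOAD]
18. CAS T0 → mem=8 r[T0]=7 [OK]
Flip is step 6.

step = 6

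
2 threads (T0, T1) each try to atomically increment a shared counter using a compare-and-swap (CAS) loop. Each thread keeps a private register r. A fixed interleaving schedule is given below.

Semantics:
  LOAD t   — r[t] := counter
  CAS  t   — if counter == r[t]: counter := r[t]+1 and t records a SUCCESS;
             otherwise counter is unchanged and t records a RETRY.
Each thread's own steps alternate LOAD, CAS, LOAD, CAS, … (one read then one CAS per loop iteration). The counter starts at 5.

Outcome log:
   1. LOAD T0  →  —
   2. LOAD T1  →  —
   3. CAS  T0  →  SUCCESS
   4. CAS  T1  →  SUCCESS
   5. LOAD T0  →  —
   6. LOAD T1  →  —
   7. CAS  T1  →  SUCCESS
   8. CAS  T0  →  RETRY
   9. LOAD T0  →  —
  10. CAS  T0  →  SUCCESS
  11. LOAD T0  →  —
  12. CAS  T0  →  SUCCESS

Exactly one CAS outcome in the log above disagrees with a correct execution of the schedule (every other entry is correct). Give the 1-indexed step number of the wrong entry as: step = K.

Reference trace:
step 1: T0 LOAD ⇒ load; ctr=5 reg=5
step 2: T1 LOAD ⇒ load; ctr=5 reg=5
step 3: T0 CAS ⇒ ok; ctr=6 reg=5
step 4: T1 CAS ⇒ retry; ctr=6 reg=5
step 5: T0 LOAD ⇒ load; ctr=6 reg=6
step 6: T1 LOAD ⇒ load; ctr=6 reg=6
step 7: T1 CAS ⇒ ok; ctr=7 reg=6
step 8: T0 CAS ⇒ retry; ctr=7 reg=6
step 9: T0 LOAD ⇒ load; ctr=7 reg=7
step 10: T0 CAS ⇒ ok; ctr=8 reg=7
step 11: T0 LOAD ⇒ load; ctr=8 reg=8
step 12: T0 CAS ⇒ ok; ctr=9 reg=8
Mismatch at 4.

step = 4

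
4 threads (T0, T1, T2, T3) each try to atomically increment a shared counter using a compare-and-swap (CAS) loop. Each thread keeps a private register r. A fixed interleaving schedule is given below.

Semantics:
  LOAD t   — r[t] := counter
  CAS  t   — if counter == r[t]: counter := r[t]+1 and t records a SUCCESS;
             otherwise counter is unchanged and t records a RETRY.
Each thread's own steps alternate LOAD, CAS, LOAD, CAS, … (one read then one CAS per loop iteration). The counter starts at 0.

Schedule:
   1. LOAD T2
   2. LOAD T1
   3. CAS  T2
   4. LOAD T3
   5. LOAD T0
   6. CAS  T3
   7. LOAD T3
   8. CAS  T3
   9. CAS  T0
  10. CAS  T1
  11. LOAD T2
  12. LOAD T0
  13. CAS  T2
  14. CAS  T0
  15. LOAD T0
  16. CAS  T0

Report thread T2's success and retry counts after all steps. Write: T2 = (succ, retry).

T2 = (2, 0)

[1] T2.load  rd  (counter 0, T2.r 0)
[2] T1.load  rd  (counter 0, T1.r 0)
[3] T2.cas  hit  (counter 1, T2.r 0)
[4] T3.load  rd  (counter 1, T3.r 1)
[5] T0.load  rd  (counter 1, T0.r 1)
[6] T3.cas  hit  (counter 2, T3.r 1)
[7] T3.load  rd  (counter 2, T3.r 2)
[8] T3.cas  hit  (counter 3, T3.r 2)
[9] T0.cas  miss  (counter 3, T0.r 1)
[10] T1.cas  miss  (counter 3, T1.r 0)
[11] T2.load  rd  (counter 3, T2.r 3)
[12] T0.load  rd  (counter 3, T0.r 3)
[13] T2.cas  hit  (counter 4, T2.r 3)
[14] T0.cas  miss  (counter 4, T0.r 3)
[15] T0.load  rd  (counter 4, T0.r 4)
[16] T0.cas  hit  (counter 5, T0.r 4)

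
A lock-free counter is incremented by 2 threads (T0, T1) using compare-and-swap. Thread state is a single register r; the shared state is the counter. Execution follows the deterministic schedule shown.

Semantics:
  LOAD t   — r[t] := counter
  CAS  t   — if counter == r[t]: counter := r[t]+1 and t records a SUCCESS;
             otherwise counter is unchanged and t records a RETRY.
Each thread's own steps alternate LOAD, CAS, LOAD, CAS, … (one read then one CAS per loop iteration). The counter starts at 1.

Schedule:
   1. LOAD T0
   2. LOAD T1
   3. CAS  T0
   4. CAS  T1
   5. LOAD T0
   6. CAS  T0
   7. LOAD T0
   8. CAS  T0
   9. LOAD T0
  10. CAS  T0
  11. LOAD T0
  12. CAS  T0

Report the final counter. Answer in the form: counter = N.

step 1: T0 LOAD ⇒ load; ctr=1 reg=1
step 2: T1 LOAD ⇒ load; ctr=1 reg=1
step 3: T0 CAS ⇒ ok; ctr=2 reg=1
step 4: T1 CAS ⇒ retry; ctr=2 reg=1
step 5: T0 LOAD ⇒ load; ctr=2 reg=2
step 6: T0 CAS ⇒ ok; ctr=3 reg=2
step 7: T0 LOAD ⇒ load; ctr=3 reg=3
step 8: T0 CAS ⇒ ok; ctr=4 reg=3
step 9: T0 LOAD ⇒ load; ctr=4 reg=4
step 10: T0 CAS ⇒ ok; ctr=5 reg=4
step 11: T0 LOAD ⇒ load; ctr=5 reg=5
step 12: T0 CAS ⇒ ok; ctr=6 reg=5

counter = 6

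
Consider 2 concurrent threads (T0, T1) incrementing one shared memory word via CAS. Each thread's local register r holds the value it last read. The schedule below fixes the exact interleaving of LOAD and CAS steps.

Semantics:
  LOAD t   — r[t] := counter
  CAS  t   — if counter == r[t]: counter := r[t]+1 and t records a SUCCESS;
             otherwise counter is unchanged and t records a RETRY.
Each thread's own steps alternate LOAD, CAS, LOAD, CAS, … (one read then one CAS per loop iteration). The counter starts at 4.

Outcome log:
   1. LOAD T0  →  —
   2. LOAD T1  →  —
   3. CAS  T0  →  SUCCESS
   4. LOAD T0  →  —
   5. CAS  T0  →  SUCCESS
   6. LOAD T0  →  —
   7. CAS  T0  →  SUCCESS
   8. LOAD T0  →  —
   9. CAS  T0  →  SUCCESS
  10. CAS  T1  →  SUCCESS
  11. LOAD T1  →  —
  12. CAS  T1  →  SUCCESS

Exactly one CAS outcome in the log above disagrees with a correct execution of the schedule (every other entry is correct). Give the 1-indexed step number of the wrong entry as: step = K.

step = 10

Correct run:
step 1: T0 LOAD ⇒ load; ctr=4 reg=4
step 2: T1 LOAD ⇒ load; ctr=4 reg=4
step 3: T0 CAS ⇒ ok; ctr=5 reg=4
step 4: T0 LOAD ⇒ load; ctr=5 reg=5
step 5: T0 CAS ⇒ ok; ctr=6 reg=5
step 6: T0 LOAD ⇒ load; ctr=6 reg=6
step 7: T0 CAS ⇒ ok; ctr=7 reg=6
step 8: T0 LOAD ⇒ load; ctr=7 reg=7
step 9: T0 CAS ⇒ ok; ctr=8 reg=7
step 10: T1 CAS ⇒ retry; ctr=8 reg=4
step 11: T1 LOAD ⇒ load; ctr=8 reg=8
step 12: T1 CAS ⇒ ok; ctr=9 reg=8
Log disagrees first at step 10.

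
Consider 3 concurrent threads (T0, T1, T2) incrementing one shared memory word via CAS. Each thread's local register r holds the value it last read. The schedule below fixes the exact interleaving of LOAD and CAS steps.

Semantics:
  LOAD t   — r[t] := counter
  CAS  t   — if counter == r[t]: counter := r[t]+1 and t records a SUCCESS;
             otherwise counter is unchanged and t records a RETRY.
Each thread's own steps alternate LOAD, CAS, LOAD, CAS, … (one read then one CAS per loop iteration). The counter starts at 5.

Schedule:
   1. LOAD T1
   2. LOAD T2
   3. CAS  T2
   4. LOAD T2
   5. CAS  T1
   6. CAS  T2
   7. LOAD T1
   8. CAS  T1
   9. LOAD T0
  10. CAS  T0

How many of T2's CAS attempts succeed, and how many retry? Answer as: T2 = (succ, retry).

T2 = (2, 0)

1. LOAD T1 → mem=5 r[T1]=5 [LOAD]
2. LOAD T2 → mem=5 r[T2]=5 [LOAD]
3. CAS T2 → mem=6 r[T2]=5 [OK]
4. LOAD T2 → mem=6 r[T2]=6 [LOAD]
5. CAS T1 → mem=6 r[T1]=5 [RETRY]
6. CAS T2 → mem=7 r[T2]=6 [OK]
7. LOAD T1 → mem=7 r[T1]=7 [LOAD]
8. CAS T1 → mem=8 r[T1]=7 [OK]
9. LOAD T0 → mem=8 r[T0]=8 [LOAD]
10. CAS T0 → mem=9 r[T0]=8 [OK]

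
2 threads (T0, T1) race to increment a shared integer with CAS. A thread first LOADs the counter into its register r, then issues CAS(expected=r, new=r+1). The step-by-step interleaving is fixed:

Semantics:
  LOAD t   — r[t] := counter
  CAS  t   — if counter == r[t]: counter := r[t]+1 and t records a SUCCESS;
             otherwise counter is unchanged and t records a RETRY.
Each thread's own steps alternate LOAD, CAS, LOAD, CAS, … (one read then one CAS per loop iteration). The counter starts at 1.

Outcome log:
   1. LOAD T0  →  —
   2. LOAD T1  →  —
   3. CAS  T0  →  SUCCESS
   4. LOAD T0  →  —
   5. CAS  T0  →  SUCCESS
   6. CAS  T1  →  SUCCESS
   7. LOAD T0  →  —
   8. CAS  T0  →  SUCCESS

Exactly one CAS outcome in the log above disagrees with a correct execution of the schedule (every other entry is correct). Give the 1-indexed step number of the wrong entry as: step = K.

step = 6

Reference trace:
step 1: T0 LOAD ⇒ load; ctr=1 reg=1
step 2: T1 LOAD ⇒ load; ctr=1 reg=1
step 3: T0 CAS ⇒ ok; ctr=2 reg=1
step 4: T0 LOAD ⇒ load; ctr=2 reg=2
step 5: T0 CAS ⇒ ok; ctr=3 reg=2
step 6: T1 CAS ⇒ retry; ctr=3 reg=1
step 7: T0 LOAD ⇒ load; ctr=3 reg=3
step 8: T0 CAS ⇒ ok; ctr=4 reg=3
Mismatch at 6.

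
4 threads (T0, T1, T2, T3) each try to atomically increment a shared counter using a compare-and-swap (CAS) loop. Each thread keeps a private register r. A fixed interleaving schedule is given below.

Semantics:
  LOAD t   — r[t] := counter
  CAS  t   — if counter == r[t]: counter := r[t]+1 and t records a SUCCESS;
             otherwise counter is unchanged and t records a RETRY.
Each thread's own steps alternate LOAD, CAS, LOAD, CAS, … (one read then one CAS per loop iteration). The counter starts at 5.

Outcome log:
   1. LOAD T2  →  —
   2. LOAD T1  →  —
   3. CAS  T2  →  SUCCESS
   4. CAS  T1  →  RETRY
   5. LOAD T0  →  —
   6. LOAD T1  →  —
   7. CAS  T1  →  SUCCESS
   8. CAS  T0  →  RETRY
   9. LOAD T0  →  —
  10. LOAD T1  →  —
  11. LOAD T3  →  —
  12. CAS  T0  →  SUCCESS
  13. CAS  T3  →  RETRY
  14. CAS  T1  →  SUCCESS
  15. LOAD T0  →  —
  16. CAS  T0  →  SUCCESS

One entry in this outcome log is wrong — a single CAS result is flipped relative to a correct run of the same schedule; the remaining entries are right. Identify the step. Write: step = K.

step = 14

Correct run:
T2 LOAD — after: cnt=5, r=5 — load
T1 LOAD — after: cnt=5, r=5 — load
T2 CAS — after: cnt=6, r=5 — ok
T1 CAS — after: cnt=6, r=5 — retry
T0 LOAD — after: cnt=6, r=6 — load
T1 LOAD — after: cnt=6, r=6 — load
T1 CAS — after: cnt=7, r=6 — ok
T0 CAS — after: cnt=7, r=6 — retry
T0 LOAD — after: cnt=7, r=7 — load
T1 LOAD — after: cnt=7, r=7 — load
T3 LOAD — after: cnt=7, r=7 — load
T0 CAS — after: cnt=8, r=7 — ok
T3 CAS — after: cnt=8, r=7 — retry
T1 CAS — after: cnt=8, r=7 — retry
T0 LOAD — after: cnt=8, r=8 — load
T0 CAS — after: cnt=9, r=8 — ok
Log disagrees first at step 14.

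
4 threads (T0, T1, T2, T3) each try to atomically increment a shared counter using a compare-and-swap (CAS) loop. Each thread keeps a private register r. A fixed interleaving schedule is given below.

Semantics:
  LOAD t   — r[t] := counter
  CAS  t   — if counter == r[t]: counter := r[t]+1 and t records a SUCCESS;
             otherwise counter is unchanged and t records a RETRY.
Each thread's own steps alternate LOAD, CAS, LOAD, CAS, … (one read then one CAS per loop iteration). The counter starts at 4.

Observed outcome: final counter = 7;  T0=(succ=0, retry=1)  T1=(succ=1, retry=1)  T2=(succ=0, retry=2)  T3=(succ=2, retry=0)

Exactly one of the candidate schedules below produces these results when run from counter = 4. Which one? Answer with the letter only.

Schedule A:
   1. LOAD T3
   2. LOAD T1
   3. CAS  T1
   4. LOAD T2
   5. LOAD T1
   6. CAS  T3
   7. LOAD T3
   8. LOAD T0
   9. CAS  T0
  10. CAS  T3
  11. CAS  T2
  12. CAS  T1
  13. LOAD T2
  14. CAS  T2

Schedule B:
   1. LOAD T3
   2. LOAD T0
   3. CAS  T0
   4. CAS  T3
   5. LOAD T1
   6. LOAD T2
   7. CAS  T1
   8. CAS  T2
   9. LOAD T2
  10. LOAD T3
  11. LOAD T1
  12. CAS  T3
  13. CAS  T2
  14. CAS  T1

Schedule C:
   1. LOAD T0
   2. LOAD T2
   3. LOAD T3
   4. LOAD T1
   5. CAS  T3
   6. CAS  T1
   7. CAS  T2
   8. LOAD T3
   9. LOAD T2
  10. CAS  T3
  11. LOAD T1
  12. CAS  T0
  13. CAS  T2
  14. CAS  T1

C

Run C:
   1) LOAD T0:  M=4  r_T0=4
   2) LOAD T2:  M=4  r_T2=4
   3) LOAD T3:  M=4  r_T3=4
   4) LOAD T1:  M=4  r_T1=4
   5) CAS  T3:  M=5  r_T3=4 ✓
   6) CAS  T1:  M=5  r_T1=4 ✗
   7) CAS  T2:  M=5  r_T2=4 ✗
   8) LOAD T3:  M=5  r_T3=5
   9) LOAD T2:  M=5  r_T2=5
  10) CAS  T3:  M=6  r_T3=5 ✓
  11) LOAD T1:  M=6  r_T1=6
  12) CAS  T0:  M=6  r_T0=4 ✗
  13) CAS  T2:  M=6  r_T2=5 ✗
  14) CAS  T1:  M=7  r_T1=6 ✓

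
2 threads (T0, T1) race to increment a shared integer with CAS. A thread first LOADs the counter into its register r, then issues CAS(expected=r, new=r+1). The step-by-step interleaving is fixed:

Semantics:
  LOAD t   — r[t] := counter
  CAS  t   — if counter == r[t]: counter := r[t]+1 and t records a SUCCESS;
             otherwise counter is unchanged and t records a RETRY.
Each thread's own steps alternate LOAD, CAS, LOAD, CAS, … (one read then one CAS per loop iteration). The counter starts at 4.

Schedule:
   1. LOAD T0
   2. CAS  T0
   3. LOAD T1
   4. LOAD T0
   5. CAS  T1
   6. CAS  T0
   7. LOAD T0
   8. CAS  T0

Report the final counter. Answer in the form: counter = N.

counter = 7

step 1: T0 LOAD ⇒ load; ctr=4 reg=4
step 2: T0 CAS ⇒ ok; ctr=5 reg=4
step 3: T1 LOAD ⇒ load; ctr=5 reg=5
step 4: T0 LOAD ⇒ load; ctr=5 reg=5
step 5: T1 CAS ⇒ ok; ctr=6 reg=5
step 6: T0 CAS ⇒ retry; ctr=6 reg=5
step 7: T0 LOAD ⇒ load; ctr=6 reg=6
step 8: T0 CAS ⇒ ok; ctr=7 reg=6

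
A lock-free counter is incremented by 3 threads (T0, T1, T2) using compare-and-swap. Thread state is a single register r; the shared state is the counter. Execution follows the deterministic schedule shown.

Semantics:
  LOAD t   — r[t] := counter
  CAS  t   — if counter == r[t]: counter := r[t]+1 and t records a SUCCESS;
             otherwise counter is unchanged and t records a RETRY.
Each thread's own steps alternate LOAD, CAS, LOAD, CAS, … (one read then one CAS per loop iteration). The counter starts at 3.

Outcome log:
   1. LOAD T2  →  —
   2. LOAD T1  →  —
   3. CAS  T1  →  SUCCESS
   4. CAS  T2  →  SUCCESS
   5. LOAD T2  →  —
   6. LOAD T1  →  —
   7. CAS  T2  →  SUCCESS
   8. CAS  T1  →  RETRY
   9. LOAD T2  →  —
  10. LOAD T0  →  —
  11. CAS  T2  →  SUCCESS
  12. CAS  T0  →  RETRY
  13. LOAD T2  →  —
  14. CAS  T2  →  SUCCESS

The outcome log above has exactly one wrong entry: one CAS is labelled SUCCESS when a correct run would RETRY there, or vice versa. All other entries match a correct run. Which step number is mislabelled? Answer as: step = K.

step = 4

Re-executing:
step 1: T2 LOAD ⇒ load; ctr=3 reg=3
step 2: T1 LOAD ⇒ load; ctr=3 reg=3
step 3: T1 CAS ⇒ ok; ctr=4 reg=3
step 4: T2 CAS ⇒ retry; ctr=4 reg=3
step 5: T2 LOAD ⇒ load; ctr=4 reg=4
step 6: T1 LOAD ⇒ load; ctr=4 reg=4
step 7: T2 CAS ⇒ ok; ctr=5 reg=4
step 8: T1 CAS ⇒ retry; ctr=5 reg=4
step 9: T2 LOAD ⇒ load; ctr=5 reg=5
step 10: T0 LOAD ⇒ load; ctr=5 reg=5
step 11: T2 CAS ⇒ ok; ctr=6 reg=5
step 12: T0 CAS ⇒ retry; ctr=6 reg=5
step 13: T2 LOAD ⇒ load; ctr=6 reg=6
step 14: T2 CAS ⇒ ok; ctr=7 reg=6
Log disagrees first at step 4.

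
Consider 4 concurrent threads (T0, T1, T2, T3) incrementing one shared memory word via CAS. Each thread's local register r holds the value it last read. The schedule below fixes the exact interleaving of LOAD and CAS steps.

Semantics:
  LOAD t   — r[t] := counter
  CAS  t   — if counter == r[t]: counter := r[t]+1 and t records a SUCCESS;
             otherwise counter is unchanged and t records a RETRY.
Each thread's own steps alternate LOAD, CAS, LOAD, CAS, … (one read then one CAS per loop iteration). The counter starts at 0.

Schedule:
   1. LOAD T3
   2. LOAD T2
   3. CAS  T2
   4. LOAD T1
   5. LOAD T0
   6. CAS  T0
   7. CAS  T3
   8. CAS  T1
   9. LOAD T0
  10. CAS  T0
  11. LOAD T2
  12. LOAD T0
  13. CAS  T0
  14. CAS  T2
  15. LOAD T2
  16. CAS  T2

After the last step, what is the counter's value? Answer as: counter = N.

counter = 5

#1 T3 reads 0
#2 T2 reads 0
#3 T2 CAS(0→1) writes; counter now 1
#4 T1 reads 1
#5 T0 reads 1
#6 T0 CAS(1→2) writes; counter now 2
#7 T3 CAS(0→1) fails; counter now 2
#8 T1 CAS(1→2) fails; counter now 2
#9 T0 reads 2
#10 T0 CAS(2→3) writes; counter now 3
#11 T2 reads 3
#12 T0 reads 3
#13 T0 CAS(3→4) writes; counter now 4
#14 T2 CAS(3→4) fails; counter now 4
#15 T2 reads 4
#16 T2 CAS(4→5) writes; counter now 5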